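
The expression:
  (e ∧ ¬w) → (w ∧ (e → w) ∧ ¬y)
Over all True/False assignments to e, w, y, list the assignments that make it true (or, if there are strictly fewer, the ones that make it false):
is false only for:
  e=True, w=False, y=False;
  e=True, w=False, y=True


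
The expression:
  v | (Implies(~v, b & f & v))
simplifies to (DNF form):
v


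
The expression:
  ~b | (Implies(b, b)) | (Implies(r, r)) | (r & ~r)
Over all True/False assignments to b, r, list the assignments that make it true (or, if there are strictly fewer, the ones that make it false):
is always true.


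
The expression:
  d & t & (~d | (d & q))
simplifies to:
d & q & t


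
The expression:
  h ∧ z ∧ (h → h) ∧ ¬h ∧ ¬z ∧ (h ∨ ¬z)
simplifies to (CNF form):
False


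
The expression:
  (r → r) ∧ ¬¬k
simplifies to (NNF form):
k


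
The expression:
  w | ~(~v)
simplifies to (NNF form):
v | w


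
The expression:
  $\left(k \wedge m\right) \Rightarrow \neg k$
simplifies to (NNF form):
$\neg k \vee \neg m$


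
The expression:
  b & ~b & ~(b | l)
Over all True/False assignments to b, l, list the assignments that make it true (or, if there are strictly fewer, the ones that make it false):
is never true.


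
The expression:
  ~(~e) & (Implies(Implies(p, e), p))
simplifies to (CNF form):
e & p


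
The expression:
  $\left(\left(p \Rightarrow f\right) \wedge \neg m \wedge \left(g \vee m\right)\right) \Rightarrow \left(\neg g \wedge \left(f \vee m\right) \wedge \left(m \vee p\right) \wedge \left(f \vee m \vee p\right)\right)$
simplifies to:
$m \vee \left(p \wedge \neg f\right) \vee \neg g$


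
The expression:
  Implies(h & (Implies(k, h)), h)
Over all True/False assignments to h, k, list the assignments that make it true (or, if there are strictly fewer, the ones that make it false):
is always true.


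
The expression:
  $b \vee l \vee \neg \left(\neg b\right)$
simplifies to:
$b \vee l$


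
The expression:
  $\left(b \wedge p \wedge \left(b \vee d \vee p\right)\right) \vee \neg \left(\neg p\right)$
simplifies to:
$p$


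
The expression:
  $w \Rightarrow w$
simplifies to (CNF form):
$\text{True}$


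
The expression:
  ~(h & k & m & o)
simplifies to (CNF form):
~h | ~k | ~m | ~o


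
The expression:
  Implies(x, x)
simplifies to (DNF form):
True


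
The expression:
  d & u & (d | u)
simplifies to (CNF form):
d & u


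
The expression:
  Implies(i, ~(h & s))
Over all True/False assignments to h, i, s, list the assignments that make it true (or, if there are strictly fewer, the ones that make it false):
is false only for:
  h=True, i=True, s=True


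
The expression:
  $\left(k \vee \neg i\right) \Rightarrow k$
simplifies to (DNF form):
$i \vee k$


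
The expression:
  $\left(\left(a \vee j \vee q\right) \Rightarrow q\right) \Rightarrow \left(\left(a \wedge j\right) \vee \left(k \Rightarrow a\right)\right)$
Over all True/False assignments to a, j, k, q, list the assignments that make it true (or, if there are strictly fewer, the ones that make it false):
is false only for:
  a=False, j=False, k=True, q=False;
  a=False, j=False, k=True, q=True;
  a=False, j=True, k=True, q=True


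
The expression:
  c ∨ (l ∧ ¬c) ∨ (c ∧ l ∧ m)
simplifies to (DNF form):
c ∨ l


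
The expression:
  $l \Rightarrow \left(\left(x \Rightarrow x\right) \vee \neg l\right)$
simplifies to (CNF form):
$\text{True}$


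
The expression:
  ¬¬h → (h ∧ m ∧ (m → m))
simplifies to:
m ∨ ¬h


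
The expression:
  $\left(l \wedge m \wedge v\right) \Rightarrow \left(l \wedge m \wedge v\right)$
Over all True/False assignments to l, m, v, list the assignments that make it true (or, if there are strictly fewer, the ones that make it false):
is always true.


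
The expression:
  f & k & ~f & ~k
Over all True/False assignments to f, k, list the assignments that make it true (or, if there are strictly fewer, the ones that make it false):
is never true.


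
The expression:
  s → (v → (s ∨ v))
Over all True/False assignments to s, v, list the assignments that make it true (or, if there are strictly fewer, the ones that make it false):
is always true.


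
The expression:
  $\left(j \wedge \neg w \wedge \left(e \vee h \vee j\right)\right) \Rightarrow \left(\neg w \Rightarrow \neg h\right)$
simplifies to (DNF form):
$w \vee \neg h \vee \neg j$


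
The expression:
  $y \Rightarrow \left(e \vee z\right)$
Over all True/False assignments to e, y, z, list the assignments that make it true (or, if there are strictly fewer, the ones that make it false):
is false only for:
  e=False, y=True, z=False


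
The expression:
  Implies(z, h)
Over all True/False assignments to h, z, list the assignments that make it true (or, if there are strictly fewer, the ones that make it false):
is false only for:
  h=False, z=True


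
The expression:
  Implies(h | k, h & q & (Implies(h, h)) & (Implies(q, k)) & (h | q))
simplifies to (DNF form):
(h & k & q) | (~h & ~k)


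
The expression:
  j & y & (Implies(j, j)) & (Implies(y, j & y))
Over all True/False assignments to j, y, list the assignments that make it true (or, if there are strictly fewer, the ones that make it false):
is true only for:
  j=True, y=True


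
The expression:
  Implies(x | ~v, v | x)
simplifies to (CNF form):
v | x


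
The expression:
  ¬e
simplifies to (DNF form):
¬e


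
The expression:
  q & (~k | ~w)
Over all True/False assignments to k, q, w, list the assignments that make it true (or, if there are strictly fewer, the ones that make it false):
is true only for:
  k=False, q=True, w=False;
  k=False, q=True, w=True;
  k=True, q=True, w=False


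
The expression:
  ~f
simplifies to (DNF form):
~f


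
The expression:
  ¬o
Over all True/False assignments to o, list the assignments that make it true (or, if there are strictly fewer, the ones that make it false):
is true only for:
  o=False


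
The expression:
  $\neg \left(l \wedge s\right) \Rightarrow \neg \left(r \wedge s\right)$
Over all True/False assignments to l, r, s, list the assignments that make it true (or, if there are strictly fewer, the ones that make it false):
is false only for:
  l=False, r=True, s=True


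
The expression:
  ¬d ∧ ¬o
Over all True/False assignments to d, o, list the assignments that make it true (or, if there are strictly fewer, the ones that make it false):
is true only for:
  d=False, o=False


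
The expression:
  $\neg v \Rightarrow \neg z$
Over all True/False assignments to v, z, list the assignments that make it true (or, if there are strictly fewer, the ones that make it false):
is false only for:
  v=False, z=True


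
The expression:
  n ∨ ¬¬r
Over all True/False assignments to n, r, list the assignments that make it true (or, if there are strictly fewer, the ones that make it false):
is false only for:
  n=False, r=False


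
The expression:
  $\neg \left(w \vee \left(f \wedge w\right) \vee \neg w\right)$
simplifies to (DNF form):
$\text{False}$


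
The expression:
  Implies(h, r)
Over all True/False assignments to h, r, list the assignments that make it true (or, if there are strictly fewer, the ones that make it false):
is false only for:
  h=True, r=False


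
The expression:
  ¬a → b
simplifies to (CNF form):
a ∨ b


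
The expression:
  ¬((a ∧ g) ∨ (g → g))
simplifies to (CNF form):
False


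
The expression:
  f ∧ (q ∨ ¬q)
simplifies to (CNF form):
f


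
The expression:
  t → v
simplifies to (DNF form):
v ∨ ¬t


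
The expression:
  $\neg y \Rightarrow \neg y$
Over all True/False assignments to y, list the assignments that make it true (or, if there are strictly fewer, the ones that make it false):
is always true.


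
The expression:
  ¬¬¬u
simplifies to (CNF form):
¬u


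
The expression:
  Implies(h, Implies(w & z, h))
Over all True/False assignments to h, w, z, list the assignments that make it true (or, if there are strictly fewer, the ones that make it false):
is always true.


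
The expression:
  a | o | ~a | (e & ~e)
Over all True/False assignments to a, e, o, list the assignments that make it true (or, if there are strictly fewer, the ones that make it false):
is always true.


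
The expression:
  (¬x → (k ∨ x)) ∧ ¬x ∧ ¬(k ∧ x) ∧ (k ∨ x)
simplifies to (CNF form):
k ∧ ¬x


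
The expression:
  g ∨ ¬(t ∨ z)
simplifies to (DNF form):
g ∨ (¬t ∧ ¬z)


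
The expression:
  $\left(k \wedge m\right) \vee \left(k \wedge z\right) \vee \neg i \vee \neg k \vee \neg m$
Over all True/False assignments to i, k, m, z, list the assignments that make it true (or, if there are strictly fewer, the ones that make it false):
is always true.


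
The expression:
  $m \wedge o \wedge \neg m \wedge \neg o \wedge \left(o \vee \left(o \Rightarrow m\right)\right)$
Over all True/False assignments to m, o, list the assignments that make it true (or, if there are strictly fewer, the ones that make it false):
is never true.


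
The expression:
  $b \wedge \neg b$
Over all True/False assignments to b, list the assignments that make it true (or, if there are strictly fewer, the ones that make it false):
is never true.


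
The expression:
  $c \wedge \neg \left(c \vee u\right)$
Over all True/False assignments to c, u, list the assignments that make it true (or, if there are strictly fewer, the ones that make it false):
is never true.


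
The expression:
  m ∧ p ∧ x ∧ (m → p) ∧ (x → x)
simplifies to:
m ∧ p ∧ x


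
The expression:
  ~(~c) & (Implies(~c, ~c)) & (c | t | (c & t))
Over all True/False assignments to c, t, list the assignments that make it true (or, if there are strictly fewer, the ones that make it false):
is true only for:
  c=True, t=False;
  c=True, t=True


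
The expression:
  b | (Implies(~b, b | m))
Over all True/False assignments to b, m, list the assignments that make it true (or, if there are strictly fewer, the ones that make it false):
is false only for:
  b=False, m=False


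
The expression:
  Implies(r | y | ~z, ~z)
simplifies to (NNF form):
~z | (~r & ~y)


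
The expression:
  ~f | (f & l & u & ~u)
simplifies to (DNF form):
~f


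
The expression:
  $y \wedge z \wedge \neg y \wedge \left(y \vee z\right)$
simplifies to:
$\text{False}$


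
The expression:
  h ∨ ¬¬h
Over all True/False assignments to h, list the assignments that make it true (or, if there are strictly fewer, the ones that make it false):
is true only for:
  h=True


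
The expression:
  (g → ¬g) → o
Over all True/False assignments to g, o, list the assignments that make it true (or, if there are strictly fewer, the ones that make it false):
is false only for:
  g=False, o=False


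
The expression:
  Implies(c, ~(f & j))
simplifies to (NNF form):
~c | ~f | ~j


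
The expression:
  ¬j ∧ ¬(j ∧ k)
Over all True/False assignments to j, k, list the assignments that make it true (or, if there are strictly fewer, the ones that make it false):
is true only for:
  j=False, k=False;
  j=False, k=True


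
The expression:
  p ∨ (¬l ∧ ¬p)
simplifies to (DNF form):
p ∨ ¬l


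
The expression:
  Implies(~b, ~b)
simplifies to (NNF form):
True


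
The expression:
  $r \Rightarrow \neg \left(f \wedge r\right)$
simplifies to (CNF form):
$\neg f \vee \neg r$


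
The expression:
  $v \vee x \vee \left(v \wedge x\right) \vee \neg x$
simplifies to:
$\text{True}$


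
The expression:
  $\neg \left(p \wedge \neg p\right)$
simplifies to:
$\text{True}$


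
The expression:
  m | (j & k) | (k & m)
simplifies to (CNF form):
(j | m) & (k | m)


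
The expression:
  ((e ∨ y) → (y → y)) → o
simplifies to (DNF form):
o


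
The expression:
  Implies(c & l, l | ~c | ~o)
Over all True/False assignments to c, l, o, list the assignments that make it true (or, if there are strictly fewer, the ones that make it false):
is always true.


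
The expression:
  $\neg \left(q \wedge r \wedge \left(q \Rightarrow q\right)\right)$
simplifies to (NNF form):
$\neg q \vee \neg r$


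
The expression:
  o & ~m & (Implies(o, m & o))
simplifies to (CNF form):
False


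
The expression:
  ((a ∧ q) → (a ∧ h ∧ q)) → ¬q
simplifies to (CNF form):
(a ∨ ¬q) ∧ (¬h ∨ ¬q)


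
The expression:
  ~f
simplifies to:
~f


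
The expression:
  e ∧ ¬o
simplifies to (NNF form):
e ∧ ¬o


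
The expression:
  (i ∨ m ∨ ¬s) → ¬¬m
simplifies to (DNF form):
m ∨ (s ∧ ¬i)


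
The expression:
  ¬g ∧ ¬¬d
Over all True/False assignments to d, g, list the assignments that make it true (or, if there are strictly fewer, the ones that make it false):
is true only for:
  d=True, g=False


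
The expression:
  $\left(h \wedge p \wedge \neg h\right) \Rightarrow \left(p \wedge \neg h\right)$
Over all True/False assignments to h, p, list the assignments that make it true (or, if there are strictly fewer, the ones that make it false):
is always true.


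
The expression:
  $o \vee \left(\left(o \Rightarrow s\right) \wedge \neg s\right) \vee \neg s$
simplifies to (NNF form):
$o \vee \neg s$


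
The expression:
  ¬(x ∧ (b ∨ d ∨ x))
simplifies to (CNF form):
¬x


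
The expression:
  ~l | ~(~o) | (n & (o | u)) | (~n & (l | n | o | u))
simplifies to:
o | u | ~l | ~n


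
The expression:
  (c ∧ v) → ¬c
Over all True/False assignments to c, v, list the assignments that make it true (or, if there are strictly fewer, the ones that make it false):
is false only for:
  c=True, v=True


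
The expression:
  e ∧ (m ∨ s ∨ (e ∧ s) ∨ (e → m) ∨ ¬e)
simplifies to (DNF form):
(e ∧ m) ∨ (e ∧ s)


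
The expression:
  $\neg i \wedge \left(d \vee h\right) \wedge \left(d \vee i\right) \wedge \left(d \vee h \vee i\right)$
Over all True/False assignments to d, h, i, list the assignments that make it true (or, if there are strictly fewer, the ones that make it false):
is true only for:
  d=True, h=False, i=False;
  d=True, h=True, i=False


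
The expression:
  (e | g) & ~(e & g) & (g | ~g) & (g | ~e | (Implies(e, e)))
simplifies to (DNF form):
(e & ~g) | (g & ~e)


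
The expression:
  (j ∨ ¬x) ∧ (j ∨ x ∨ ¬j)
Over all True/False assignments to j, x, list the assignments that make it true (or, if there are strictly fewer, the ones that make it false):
is false only for:
  j=False, x=True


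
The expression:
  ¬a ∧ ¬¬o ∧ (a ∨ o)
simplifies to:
o ∧ ¬a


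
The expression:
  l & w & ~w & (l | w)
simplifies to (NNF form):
False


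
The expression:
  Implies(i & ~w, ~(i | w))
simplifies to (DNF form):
w | ~i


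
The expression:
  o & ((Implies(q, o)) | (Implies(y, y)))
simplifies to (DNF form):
o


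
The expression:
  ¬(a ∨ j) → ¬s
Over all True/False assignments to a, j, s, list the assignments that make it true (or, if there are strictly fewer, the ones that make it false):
is false only for:
  a=False, j=False, s=True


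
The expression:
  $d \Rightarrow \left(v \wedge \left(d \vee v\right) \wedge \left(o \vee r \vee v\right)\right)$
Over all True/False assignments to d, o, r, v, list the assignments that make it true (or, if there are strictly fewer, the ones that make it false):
is false only for:
  d=True, o=False, r=False, v=False;
  d=True, o=False, r=True, v=False;
  d=True, o=True, r=False, v=False;
  d=True, o=True, r=True, v=False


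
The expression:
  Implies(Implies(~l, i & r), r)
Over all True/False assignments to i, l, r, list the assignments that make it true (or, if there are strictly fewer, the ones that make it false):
is false only for:
  i=False, l=True, r=False;
  i=True, l=True, r=False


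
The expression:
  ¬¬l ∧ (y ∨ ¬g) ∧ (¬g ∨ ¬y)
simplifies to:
l ∧ ¬g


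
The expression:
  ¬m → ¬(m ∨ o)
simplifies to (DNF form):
m ∨ ¬o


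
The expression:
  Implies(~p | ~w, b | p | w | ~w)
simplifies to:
True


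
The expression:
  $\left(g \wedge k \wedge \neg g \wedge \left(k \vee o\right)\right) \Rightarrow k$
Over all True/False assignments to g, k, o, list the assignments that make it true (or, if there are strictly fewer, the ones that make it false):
is always true.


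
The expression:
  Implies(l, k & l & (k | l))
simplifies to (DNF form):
k | ~l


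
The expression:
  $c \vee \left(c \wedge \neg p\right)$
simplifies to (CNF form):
$c$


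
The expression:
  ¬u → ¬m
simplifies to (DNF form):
u ∨ ¬m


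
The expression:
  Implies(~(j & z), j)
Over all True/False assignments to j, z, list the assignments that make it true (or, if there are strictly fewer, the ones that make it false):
is true only for:
  j=True, z=False;
  j=True, z=True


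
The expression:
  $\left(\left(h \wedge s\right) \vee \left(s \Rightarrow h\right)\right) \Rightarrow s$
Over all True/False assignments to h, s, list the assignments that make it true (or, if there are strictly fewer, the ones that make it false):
is true only for:
  h=False, s=True;
  h=True, s=True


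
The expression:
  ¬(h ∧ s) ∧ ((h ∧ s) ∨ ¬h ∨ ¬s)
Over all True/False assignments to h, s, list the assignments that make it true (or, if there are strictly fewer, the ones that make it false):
is false only for:
  h=True, s=True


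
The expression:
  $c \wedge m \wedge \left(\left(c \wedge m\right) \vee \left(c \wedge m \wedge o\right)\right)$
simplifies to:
$c \wedge m$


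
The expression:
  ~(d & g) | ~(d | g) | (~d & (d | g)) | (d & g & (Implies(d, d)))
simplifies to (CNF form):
True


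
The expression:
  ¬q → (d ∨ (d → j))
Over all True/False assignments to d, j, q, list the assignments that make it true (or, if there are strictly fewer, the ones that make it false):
is always true.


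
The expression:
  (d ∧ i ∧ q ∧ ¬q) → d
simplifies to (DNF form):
True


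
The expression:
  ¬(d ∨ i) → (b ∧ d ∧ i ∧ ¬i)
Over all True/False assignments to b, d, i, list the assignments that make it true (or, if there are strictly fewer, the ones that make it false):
is false only for:
  b=False, d=False, i=False;
  b=True, d=False, i=False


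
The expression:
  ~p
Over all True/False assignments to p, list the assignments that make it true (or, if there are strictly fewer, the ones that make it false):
is true only for:
  p=False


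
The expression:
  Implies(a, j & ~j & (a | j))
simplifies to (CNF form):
~a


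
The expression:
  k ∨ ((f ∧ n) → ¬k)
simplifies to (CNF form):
True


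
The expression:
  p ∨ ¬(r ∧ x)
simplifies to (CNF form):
p ∨ ¬r ∨ ¬x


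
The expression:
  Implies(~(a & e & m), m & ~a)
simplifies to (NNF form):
m & (e | ~a)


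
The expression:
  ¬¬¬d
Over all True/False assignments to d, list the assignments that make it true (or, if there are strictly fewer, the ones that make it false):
is true only for:
  d=False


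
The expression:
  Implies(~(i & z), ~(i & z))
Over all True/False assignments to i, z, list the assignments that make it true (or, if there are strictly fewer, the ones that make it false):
is always true.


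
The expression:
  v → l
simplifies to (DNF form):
l ∨ ¬v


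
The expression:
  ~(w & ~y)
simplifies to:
y | ~w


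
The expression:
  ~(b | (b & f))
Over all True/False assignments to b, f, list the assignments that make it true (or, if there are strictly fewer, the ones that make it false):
is true only for:
  b=False, f=False;
  b=False, f=True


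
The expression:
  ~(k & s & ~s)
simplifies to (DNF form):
True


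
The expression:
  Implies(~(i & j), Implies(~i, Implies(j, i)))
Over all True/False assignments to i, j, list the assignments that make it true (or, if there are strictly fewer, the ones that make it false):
is false only for:
  i=False, j=True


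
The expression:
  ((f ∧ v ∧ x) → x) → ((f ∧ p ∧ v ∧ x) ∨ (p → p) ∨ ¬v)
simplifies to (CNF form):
True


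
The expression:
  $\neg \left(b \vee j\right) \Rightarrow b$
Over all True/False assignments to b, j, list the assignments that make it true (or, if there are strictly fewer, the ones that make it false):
is false only for:
  b=False, j=False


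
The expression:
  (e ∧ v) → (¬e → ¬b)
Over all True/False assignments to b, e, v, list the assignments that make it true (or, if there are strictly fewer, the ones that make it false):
is always true.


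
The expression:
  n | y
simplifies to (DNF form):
n | y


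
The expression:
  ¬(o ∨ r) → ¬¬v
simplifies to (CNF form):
o ∨ r ∨ v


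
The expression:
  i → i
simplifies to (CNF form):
True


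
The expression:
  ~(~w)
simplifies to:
w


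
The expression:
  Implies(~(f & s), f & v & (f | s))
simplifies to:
f & (s | v)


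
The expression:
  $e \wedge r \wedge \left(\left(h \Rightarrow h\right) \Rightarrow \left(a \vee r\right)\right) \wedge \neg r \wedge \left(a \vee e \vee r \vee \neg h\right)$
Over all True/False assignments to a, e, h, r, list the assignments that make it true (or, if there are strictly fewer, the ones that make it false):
is never true.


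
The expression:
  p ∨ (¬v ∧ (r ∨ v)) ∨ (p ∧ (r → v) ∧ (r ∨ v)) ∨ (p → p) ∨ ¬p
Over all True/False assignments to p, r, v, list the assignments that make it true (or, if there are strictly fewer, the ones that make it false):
is always true.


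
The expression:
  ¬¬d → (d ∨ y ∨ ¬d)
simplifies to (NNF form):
True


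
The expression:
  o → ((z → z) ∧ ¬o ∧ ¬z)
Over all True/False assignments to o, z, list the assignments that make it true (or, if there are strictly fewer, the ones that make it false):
is true only for:
  o=False, z=False;
  o=False, z=True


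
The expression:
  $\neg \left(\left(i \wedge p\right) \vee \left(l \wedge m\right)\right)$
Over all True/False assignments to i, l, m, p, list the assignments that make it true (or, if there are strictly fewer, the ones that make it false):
is false only for:
  i=False, l=True, m=True, p=False;
  i=False, l=True, m=True, p=True;
  i=True, l=False, m=False, p=True;
  i=True, l=False, m=True, p=True;
  i=True, l=True, m=False, p=True;
  i=True, l=True, m=True, p=False;
  i=True, l=True, m=True, p=True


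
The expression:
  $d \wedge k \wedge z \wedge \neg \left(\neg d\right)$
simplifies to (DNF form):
$d \wedge k \wedge z$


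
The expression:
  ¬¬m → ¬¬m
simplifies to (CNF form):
True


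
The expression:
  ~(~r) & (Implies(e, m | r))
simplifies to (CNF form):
r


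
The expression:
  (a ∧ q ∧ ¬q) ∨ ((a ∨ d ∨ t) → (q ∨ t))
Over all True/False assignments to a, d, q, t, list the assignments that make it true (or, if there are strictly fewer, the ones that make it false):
is false only for:
  a=False, d=True, q=False, t=False;
  a=True, d=False, q=False, t=False;
  a=True, d=True, q=False, t=False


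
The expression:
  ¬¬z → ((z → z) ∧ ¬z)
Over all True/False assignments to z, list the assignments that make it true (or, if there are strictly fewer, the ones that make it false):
is true only for:
  z=False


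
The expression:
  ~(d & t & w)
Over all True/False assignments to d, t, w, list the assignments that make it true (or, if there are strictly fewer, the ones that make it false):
is false only for:
  d=True, t=True, w=True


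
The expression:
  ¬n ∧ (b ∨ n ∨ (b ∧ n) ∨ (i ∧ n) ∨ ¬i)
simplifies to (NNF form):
¬n ∧ (b ∨ ¬i)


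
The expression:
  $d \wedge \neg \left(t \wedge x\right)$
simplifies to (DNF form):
$\left(d \wedge \neg t\right) \vee \left(d \wedge \neg x\right)$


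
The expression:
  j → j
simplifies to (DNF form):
True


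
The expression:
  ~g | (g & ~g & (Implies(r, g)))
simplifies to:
~g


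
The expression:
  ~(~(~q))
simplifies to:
~q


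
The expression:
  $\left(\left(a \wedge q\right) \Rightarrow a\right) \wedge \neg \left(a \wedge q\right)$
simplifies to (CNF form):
$\neg a \vee \neg q$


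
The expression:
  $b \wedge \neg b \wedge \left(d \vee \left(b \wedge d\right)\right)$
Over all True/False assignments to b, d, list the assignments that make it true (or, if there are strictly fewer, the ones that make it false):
is never true.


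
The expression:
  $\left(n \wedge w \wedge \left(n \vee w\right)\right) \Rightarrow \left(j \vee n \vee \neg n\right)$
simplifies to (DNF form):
$\text{True}$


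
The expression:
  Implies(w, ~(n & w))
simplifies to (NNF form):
~n | ~w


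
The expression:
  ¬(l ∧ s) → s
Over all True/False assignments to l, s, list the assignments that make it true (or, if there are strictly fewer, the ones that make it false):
is true only for:
  l=False, s=True;
  l=True, s=True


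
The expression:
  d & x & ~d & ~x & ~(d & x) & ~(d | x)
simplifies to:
False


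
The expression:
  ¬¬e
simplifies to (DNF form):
e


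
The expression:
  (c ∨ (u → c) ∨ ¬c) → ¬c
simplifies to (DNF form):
¬c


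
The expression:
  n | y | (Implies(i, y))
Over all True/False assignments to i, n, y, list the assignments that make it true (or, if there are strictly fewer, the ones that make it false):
is false only for:
  i=True, n=False, y=False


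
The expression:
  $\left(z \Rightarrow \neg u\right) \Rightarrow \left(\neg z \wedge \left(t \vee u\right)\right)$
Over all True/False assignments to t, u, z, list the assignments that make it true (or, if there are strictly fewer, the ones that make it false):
is false only for:
  t=False, u=False, z=False;
  t=False, u=False, z=True;
  t=True, u=False, z=True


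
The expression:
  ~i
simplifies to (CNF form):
~i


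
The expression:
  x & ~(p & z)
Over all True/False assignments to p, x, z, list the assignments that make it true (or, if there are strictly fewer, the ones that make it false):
is true only for:
  p=False, x=True, z=False;
  p=False, x=True, z=True;
  p=True, x=True, z=False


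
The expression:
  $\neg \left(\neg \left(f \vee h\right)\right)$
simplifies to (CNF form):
$f \vee h$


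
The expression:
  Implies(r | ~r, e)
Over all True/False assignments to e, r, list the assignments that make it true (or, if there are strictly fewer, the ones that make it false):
is true only for:
  e=True, r=False;
  e=True, r=True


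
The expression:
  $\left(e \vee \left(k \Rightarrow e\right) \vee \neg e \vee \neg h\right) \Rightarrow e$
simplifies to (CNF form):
$e$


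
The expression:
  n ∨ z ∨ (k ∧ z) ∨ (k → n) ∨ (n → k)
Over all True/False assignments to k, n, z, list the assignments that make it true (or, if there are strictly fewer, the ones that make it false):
is always true.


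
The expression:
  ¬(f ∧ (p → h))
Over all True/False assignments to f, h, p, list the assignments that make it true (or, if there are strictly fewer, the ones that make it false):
is false only for:
  f=True, h=False, p=False;
  f=True, h=True, p=False;
  f=True, h=True, p=True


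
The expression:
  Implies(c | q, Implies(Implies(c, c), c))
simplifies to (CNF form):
c | ~q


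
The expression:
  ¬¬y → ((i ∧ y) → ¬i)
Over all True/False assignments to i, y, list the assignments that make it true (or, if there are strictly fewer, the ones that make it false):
is false only for:
  i=True, y=True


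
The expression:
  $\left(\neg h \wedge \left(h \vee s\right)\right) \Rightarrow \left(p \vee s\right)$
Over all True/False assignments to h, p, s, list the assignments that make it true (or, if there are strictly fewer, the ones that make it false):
is always true.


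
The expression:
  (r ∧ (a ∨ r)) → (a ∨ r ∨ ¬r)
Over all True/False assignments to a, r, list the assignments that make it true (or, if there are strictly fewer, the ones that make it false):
is always true.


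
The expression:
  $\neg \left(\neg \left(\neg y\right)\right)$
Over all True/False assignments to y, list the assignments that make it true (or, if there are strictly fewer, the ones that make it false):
is true only for:
  y=False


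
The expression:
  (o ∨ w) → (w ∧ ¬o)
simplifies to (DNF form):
¬o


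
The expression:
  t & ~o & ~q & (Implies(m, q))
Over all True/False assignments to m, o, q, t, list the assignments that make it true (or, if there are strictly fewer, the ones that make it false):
is true only for:
  m=False, o=False, q=False, t=True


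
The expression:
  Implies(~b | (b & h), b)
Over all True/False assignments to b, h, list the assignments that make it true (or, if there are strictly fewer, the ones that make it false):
is true only for:
  b=True, h=False;
  b=True, h=True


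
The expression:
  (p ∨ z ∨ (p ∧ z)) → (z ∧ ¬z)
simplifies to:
¬p ∧ ¬z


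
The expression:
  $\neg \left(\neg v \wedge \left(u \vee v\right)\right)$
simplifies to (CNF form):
$v \vee \neg u$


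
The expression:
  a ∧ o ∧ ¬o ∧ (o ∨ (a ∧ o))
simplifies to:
False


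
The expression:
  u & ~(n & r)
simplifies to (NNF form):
u & (~n | ~r)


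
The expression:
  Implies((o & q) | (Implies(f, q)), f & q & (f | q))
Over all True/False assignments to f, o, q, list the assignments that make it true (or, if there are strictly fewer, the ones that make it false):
is true only for:
  f=True, o=False, q=False;
  f=True, o=False, q=True;
  f=True, o=True, q=False;
  f=True, o=True, q=True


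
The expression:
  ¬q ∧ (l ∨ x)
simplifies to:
¬q ∧ (l ∨ x)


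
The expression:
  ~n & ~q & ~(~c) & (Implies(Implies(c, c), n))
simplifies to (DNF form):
False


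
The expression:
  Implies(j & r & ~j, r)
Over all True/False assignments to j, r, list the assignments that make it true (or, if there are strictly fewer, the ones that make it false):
is always true.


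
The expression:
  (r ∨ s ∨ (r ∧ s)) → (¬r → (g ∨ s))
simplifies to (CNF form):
True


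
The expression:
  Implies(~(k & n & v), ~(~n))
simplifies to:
n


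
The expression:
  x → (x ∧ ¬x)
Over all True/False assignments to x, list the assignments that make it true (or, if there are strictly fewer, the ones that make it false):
is true only for:
  x=False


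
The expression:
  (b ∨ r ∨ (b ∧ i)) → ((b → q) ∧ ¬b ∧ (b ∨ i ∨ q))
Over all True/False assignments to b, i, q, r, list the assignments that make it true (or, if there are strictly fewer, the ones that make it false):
is true only for:
  b=False, i=False, q=False, r=False;
  b=False, i=False, q=True, r=False;
  b=False, i=False, q=True, r=True;
  b=False, i=True, q=False, r=False;
  b=False, i=True, q=False, r=True;
  b=False, i=True, q=True, r=False;
  b=False, i=True, q=True, r=True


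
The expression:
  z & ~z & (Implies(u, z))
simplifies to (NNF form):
False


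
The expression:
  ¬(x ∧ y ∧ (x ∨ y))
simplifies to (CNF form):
¬x ∨ ¬y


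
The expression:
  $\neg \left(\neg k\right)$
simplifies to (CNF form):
$k$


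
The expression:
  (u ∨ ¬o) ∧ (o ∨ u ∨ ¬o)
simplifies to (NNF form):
u ∨ ¬o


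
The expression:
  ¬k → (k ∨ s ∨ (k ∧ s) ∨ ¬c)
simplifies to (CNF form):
k ∨ s ∨ ¬c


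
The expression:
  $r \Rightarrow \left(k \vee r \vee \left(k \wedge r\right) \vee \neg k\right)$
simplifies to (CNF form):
$\text{True}$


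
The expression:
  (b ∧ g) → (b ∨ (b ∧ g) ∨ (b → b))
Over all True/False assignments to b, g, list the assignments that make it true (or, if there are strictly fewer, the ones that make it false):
is always true.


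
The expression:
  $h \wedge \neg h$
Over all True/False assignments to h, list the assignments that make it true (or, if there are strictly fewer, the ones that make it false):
is never true.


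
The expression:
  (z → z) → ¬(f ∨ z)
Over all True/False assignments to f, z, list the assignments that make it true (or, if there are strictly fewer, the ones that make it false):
is true only for:
  f=False, z=False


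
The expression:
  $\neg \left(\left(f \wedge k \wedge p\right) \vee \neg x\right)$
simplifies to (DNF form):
$\left(x \wedge \neg f\right) \vee \left(x \wedge \neg k\right) \vee \left(x \wedge \neg p\right)$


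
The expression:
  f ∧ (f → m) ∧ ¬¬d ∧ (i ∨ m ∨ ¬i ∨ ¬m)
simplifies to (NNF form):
d ∧ f ∧ m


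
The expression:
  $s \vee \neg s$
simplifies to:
$\text{True}$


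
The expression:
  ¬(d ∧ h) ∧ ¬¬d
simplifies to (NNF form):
d ∧ ¬h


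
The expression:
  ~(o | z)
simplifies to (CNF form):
~o & ~z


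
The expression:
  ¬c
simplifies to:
¬c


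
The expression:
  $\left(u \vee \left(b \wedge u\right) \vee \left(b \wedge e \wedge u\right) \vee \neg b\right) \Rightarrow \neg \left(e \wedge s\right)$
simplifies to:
$\left(b \wedge \neg u\right) \vee \neg e \vee \neg s$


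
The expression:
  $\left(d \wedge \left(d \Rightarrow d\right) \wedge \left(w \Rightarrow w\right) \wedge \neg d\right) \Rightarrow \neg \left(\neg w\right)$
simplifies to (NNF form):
$\text{True}$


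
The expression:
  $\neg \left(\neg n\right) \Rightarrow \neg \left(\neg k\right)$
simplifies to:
$k \vee \neg n$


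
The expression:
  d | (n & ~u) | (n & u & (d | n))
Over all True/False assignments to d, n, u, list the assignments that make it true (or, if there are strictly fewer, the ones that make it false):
is false only for:
  d=False, n=False, u=False;
  d=False, n=False, u=True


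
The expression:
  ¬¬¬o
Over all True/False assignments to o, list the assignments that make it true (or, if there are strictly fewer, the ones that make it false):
is true only for:
  o=False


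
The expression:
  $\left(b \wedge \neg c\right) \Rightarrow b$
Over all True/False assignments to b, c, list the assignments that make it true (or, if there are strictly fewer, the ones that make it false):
is always true.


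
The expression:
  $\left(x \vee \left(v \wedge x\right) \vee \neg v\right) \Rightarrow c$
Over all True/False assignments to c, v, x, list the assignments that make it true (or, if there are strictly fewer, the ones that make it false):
is false only for:
  c=False, v=False, x=False;
  c=False, v=False, x=True;
  c=False, v=True, x=True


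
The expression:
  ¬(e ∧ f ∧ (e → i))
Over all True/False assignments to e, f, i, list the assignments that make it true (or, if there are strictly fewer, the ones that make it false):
is false only for:
  e=True, f=True, i=True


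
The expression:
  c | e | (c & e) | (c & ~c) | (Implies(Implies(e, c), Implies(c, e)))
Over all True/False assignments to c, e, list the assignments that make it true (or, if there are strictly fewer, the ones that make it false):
is always true.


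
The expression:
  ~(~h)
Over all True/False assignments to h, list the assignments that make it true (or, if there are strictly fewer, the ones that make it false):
is true only for:
  h=True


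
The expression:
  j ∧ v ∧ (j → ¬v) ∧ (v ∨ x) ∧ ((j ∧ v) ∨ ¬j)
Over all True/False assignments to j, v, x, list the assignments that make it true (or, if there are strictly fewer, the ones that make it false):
is never true.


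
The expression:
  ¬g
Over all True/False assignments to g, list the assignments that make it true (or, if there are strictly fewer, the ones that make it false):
is true only for:
  g=False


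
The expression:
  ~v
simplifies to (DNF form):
~v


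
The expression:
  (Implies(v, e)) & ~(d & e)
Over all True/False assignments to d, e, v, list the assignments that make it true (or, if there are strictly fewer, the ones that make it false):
is true only for:
  d=False, e=False, v=False;
  d=False, e=True, v=False;
  d=False, e=True, v=True;
  d=True, e=False, v=False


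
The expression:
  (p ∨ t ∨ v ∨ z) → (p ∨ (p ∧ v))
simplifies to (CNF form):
(p ∨ ¬t) ∧ (p ∨ ¬v) ∧ (p ∨ ¬z)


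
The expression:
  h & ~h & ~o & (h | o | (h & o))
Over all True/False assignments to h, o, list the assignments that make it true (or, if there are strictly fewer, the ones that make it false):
is never true.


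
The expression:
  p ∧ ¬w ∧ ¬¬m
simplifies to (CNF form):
m ∧ p ∧ ¬w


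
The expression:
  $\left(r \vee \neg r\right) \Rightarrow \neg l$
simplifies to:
$\neg l$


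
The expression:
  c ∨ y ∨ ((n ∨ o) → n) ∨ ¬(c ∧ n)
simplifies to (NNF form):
True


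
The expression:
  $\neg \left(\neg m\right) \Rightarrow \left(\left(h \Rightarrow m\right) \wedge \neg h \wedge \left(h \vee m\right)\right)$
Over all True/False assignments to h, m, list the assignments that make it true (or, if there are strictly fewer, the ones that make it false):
is false only for:
  h=True, m=True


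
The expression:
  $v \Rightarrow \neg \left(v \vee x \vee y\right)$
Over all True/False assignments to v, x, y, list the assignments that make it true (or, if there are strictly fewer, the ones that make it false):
is true only for:
  v=False, x=False, y=False;
  v=False, x=False, y=True;
  v=False, x=True, y=False;
  v=False, x=True, y=True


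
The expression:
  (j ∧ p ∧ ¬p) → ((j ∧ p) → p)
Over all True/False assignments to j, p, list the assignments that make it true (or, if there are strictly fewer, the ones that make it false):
is always true.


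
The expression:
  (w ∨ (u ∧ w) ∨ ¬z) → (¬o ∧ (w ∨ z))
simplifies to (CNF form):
(w ∨ z) ∧ (¬o ∨ ¬w)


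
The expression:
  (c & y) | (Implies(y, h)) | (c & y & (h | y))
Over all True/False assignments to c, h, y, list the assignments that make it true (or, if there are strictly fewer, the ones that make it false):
is false only for:
  c=False, h=False, y=True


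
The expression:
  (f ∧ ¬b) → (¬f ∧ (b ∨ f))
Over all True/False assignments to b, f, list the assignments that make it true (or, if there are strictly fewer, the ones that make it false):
is false only for:
  b=False, f=True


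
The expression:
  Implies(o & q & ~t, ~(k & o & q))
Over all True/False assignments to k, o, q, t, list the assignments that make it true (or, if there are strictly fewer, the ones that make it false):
is false only for:
  k=True, o=True, q=True, t=False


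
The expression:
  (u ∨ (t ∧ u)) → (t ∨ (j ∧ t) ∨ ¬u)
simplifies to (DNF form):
t ∨ ¬u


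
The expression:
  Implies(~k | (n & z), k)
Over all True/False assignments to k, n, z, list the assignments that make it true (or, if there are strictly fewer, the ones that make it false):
is true only for:
  k=True, n=False, z=False;
  k=True, n=False, z=True;
  k=True, n=True, z=False;
  k=True, n=True, z=True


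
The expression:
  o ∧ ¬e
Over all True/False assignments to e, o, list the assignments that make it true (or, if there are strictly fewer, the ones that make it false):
is true only for:
  e=False, o=True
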